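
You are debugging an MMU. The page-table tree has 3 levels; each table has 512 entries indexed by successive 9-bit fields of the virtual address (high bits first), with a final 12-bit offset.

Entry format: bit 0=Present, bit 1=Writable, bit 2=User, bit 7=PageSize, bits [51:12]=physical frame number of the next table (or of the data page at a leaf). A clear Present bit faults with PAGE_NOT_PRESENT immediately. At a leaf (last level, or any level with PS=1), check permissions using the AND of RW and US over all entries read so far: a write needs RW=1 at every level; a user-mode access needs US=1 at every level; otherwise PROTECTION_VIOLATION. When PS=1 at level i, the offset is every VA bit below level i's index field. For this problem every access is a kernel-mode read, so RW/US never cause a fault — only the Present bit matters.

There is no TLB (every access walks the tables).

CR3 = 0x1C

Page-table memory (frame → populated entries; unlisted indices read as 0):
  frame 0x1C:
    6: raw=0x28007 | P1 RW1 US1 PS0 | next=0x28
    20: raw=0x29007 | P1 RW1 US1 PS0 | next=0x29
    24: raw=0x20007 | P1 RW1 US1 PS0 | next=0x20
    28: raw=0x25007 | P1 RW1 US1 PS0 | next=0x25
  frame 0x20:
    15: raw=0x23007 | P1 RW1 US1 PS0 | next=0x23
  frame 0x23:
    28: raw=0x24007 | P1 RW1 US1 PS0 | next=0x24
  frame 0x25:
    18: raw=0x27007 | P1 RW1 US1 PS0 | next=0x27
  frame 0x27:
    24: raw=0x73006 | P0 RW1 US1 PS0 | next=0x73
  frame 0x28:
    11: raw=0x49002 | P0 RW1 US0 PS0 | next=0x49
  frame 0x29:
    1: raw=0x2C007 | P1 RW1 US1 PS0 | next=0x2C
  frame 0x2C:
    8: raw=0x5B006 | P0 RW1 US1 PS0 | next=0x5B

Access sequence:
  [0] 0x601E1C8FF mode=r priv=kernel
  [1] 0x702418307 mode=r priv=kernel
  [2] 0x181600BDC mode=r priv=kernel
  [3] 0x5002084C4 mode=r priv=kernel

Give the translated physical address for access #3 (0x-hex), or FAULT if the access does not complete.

Trace:
#0 VA=0x601E1C8FF (r,kernel):
  lvl0: tbl 0x1C, slot 24 ⇒ 0x20007 (P1/RW1/US1/PS0)
  lvl1: tbl 0x20, slot 15 ⇒ 0x23007 (P1/RW1/US1/PS0)
  lvl2: tbl 0x23, slot 28 ⇒ 0x24007 (P1/RW1/US1/PS0)
  ⇒ phys 0x248FF  [3 reads]
#1 VA=0x702418307 (r,kernel):
  lvl0: tbl 0x1C, slot 28 ⇒ 0x25007 (P1/RW1/US1/PS0)
  lvl1: tbl 0x25, slot 18 ⇒ 0x27007 (P1/RW1/US1/PS0)
  lvl2: tbl 0x27, slot 24 ⇒ 0x73006 (P0/RW1/US1/PS0)
  ✗ PAGE_NOT_PRESENT  [3 reads]
#2 VA=0x181600BDC (r,kernel):
  lvl0: tbl 0x1C, slot 6 ⇒ 0x28007 (P1/RW1/US1/PS0)
  lvl1: tbl 0x28, slot 11 ⇒ 0x49002 (P0/RW1/US0/PS0)
  ✗ PAGE_NOT_PRESENT  [2 reads]
#3 VA=0x5002084C4 (r,kernel):
  lvl0: tbl 0x1C, slot 20 ⇒ 0x29007 (P1/RW1/US1/PS0)
  lvl1: tbl 0x29, slot 1 ⇒ 0x2C007 (P1/RW1/US1/PS0)
  lvl2: tbl 0x2C, slot 8 ⇒ 0x5B006 (P0/RW1/US1/PS0)
  ✗ PAGE_NOT_PRESENT  [3 reads]

Access #3 PA: FAULT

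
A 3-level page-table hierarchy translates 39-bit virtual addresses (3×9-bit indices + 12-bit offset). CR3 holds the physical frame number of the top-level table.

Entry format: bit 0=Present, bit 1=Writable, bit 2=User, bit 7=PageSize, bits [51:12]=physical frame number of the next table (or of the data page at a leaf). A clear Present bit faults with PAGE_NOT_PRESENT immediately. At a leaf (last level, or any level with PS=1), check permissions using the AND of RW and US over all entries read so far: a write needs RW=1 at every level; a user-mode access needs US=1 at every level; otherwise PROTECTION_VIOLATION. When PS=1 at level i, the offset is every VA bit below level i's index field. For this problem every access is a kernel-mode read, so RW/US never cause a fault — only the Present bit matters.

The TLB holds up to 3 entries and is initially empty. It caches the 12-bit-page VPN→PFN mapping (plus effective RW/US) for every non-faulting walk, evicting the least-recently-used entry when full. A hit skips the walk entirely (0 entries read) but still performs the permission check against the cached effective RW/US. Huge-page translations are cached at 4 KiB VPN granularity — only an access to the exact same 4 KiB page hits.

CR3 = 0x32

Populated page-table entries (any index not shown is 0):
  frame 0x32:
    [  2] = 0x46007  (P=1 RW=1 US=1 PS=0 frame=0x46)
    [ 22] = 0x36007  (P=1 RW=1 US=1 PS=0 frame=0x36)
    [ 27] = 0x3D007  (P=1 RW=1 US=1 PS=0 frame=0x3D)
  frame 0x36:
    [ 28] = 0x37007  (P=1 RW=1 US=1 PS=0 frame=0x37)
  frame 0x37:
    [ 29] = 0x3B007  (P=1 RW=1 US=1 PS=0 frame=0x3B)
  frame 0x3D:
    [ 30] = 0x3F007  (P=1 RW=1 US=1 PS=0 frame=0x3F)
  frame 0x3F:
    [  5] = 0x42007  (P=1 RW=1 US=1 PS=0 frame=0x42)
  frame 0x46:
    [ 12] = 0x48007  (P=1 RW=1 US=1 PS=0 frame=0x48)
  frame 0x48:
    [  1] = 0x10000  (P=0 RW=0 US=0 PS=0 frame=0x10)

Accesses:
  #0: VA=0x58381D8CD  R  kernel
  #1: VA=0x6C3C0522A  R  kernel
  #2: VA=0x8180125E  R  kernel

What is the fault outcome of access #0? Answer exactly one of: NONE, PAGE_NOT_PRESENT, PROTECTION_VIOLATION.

Walk each access:
#0 VA=0x58381D8CD (r,kernel):
  L0: frame=0x32 idx=22 entry=0x36007 [P=1 RW=1 US=1 PS=0]
  L1: frame=0x36 idx=28 entry=0x37007 [P=1 RW=1 US=1 PS=0]
  L2: frame=0x37 idx=29 entry=0x3B007 [P=1 RW=1 US=1 PS=0]
  → PA=0x3B8CD  (3 entries read)
#1 VA=0x6C3C0522A (r,kernel):
  L0: frame=0x32 idx=27 entry=0x3D007 [P=1 RW=1 US=1 PS=0]
  L1: frame=0x3D idx=30 entry=0x3F007 [P=1 RW=1 US=1 PS=0]
  L2: frame=0x3F idx=5 entry=0x42007 [P=1 RW=1 US=1 PS=0]
  → PA=0x4222A  (3 entries read)
#2 VA=0x8180125E (r,kernel):
  L0: frame=0x32 idx=2 entry=0x46007 [P=1 RW=1 US=1 PS=0]
  L1: frame=0x46 idx=12 entry=0x48007 [P=1 RW=1 US=1 PS=0]
  L2: frame=0x48 idx=1 entry=0x10000 [P=0 RW=0 US=0 PS=0]
  ⇒ fault: PAGE_NOT_PRESENT  — 3 lookups

Access #0 fault: NONE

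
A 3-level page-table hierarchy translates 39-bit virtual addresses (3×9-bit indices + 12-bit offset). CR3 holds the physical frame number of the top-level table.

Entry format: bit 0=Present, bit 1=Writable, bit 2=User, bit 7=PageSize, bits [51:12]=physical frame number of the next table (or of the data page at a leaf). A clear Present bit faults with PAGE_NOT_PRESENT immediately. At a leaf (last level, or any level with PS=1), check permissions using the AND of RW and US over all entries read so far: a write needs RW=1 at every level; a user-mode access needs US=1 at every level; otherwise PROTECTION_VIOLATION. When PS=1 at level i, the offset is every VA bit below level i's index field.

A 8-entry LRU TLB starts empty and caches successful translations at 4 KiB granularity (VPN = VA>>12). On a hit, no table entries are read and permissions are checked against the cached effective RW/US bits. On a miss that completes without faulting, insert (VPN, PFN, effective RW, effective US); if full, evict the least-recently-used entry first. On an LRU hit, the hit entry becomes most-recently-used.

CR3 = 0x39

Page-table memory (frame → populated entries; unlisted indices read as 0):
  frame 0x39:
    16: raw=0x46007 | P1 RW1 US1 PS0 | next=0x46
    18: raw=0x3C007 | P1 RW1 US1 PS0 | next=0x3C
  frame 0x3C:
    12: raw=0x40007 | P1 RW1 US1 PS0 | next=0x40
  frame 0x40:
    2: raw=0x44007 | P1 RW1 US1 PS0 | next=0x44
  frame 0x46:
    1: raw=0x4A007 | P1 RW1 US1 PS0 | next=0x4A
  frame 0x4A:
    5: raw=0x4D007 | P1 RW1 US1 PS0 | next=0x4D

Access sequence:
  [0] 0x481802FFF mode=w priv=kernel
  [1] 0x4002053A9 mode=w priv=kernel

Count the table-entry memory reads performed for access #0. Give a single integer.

Trace:
#0 VA=0x481802FFF (w,kernel):
  lvl0: tbl 0x39, slot 18 ⇒ 0x3C007 (P1/RW1/US1/PS0)
  lvl1: tbl 0x3C, slot 12 ⇒ 0x40007 (P1/RW1/US1/PS0)
  lvl2: tbl 0x40, slot 2 ⇒ 0x44007 (P1/RW1/US1/PS0)
  ✓ 0x44FFF  — 3 lookups
#1 VA=0x4002053A9 (w,kernel):
  lvl0: tbl 0x39, slot 16 ⇒ 0x46007 (P1/RW1/US1/PS0)
  lvl1: tbl 0x46, slot 1 ⇒ 0x4A007 (P1/RW1/US1/PS0)
  lvl2: tbl 0x4A, slot 5 ⇒ 0x4D007 (P1/RW1/US1/PS0)
  ✓ 0x4D3A9  — 3 lookups

Entries read for #0: 3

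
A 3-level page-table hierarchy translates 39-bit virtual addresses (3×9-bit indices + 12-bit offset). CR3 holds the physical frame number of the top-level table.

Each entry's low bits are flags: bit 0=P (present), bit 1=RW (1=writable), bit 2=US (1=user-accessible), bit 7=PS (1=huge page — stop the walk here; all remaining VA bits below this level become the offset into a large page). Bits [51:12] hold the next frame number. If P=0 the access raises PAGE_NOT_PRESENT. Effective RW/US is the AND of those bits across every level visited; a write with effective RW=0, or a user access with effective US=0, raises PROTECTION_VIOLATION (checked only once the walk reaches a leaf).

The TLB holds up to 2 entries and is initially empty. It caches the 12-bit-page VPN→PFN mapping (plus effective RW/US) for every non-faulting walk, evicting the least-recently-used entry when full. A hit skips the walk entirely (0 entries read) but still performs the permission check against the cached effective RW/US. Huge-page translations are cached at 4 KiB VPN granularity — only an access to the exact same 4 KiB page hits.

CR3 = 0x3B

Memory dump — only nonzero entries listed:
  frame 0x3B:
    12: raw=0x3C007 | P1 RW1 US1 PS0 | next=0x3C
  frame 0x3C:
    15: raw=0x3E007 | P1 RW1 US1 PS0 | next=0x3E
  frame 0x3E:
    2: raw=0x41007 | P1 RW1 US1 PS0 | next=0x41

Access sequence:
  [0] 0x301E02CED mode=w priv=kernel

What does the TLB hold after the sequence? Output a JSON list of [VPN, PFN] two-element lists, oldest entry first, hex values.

Trace:
#0 VA=0x301E02CED (w,kernel):
  L0: frame=0x3B idx=12 entry=0x3C007 [P=1 RW=1 US=1 PS=0]
  L1: frame=0x3C idx=15 entry=0x3E007 [P=1 RW=1 US=1 PS=0]
  L2: frame=0x3E idx=2 entry=0x41007 [P=1 RW=1 US=1 PS=0]
  ⇒ phys 0x41CED  [3 reads]

TLB: [["0x301E02", "0x41"]]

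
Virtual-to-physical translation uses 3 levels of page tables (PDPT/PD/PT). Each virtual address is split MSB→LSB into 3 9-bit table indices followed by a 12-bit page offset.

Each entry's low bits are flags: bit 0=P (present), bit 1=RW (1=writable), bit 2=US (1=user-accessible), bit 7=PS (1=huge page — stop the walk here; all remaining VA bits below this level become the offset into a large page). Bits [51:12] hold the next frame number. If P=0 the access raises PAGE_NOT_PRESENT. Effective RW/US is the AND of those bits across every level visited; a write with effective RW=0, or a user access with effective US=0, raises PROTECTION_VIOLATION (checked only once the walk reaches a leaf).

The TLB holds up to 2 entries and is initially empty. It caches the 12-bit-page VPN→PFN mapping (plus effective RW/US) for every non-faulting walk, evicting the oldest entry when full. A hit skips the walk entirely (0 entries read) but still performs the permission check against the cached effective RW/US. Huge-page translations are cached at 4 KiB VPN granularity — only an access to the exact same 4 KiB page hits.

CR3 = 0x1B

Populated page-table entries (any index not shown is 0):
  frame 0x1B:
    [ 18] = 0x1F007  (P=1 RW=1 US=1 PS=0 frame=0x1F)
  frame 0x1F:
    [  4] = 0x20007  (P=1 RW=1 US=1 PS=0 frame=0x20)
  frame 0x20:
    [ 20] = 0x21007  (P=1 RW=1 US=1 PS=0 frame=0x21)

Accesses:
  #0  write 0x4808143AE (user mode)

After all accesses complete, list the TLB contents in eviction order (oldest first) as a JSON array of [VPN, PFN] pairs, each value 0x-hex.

Per-access translation:
#0 VA=0x4808143AE (w,user):
  [0] read 0x1B idx=18: raw=0x1F007 flags P=1 W=1 U=1 S=0
  [1] read 0x1F idx=4: raw=0x20007 flags P=1 W=1 U=1 S=0
  [2] read 0x20 idx=20: raw=0x21007 flags P=1 W=1 U=1 S=0
  → PA=0x213AE  (3 entries read)

TLB: [["0x480814", "0x21"]]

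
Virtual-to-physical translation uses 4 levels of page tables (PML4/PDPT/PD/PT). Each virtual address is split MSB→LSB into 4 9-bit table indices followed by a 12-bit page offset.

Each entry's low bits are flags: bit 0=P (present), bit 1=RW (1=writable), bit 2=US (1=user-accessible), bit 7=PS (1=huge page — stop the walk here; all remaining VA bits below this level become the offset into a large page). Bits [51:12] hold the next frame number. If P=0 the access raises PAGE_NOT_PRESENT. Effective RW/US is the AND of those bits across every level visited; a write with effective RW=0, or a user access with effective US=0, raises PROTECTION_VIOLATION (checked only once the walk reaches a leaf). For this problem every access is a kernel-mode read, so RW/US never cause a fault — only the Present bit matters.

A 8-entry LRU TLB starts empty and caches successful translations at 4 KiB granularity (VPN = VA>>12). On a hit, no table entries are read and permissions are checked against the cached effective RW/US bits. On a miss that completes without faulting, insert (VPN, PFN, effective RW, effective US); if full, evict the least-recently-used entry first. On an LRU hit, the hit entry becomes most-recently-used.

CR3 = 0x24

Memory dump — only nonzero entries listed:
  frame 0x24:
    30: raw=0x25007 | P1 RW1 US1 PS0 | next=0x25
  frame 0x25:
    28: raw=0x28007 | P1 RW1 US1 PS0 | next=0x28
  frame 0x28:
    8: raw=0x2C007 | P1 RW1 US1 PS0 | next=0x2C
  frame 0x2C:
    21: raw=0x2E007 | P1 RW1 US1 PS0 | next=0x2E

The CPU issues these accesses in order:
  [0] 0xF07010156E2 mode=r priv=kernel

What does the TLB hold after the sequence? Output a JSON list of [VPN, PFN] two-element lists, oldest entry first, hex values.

Walk each access:
#0 VA=0xF07010156E2 (r,kernel):
  lvl0: tbl 0x24, slot 30 ⇒ 0x25007 (P1/RW1/US1/PS0)
  lvl1: tbl 0x25, slot 28 ⇒ 0x28007 (P1/RW1/US1/PS0)
  lvl2: tbl 0x28, slot 8 ⇒ 0x2C007 (P1/RW1/US1/PS0)
  lvl3: tbl 0x2C, slot 21 ⇒ 0x2E007 (P1/RW1/US1/PS0)
  ✓ 0x2E6E2  — 4 lookups

TLB: [["0xF0701015", "0x2E"]]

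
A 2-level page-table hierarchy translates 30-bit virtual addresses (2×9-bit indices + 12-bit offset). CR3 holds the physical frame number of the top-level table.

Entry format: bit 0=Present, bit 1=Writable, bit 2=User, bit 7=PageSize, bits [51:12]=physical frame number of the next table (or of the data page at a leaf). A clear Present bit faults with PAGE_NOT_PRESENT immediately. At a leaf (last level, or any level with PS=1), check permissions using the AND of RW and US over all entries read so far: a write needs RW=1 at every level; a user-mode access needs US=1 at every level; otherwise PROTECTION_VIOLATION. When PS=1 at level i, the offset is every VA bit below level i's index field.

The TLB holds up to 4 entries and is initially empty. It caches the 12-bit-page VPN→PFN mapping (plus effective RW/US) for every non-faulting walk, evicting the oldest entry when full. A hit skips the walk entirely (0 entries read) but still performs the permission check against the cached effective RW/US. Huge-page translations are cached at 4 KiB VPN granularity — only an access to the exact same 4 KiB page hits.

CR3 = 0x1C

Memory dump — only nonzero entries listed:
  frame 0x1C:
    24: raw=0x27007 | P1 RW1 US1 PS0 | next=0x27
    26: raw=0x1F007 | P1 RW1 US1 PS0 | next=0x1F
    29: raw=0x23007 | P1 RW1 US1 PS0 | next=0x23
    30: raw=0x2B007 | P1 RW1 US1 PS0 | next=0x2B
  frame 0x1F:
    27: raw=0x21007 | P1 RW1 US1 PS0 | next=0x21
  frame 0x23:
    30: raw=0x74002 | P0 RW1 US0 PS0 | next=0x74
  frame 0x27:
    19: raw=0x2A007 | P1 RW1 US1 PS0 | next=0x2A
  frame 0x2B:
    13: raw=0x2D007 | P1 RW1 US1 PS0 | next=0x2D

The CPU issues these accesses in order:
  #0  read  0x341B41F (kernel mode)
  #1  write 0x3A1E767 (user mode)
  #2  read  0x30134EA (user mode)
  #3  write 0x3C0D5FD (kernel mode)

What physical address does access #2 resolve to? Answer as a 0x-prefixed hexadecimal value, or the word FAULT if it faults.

Walk each access:
#0 VA=0x341B41F (r,kernel):
  L0 @0x1C[26] → 0x1F007  P=1,RW=1,US=1,PS=0
  L1 @0x1F[27] → 0x21007  P=1,RW=1,US=1,PS=0
  → PA=0x2141F  (2 entries read)
#1 VA=0x3A1E767 (w,user):
  L0 @0x1C[29] → 0x23007  P=1,RW=1,US=1,PS=0
  L1 @0x23[30] → 0x74002  P=0,RW=1,US=0,PS=0
  ⇒ fault: PAGE_NOT_PRESENT  — 2 lookups
#2 VA=0x30134EA (r,user):
  L0 @0x1C[24] → 0x27007  P=1,RW=1,US=1,PS=0
  L1 @0x27[19] → 0x2A007  P=1,RW=1,US=1,PS=0
  → PA=0x2A4EA  (2 entries read)
#3 VA=0x3C0D5FD (w,kernel):
  L0 @0x1C[30] → 0x2B007  P=1,RW=1,US=1,PS=0
  L1 @0x2B[13] → 0x2D007  P=1,RW=1,US=1,PS=0
  → PA=0x2D5FD  (2 entries read)

Access #2 PA: 0x2A4EA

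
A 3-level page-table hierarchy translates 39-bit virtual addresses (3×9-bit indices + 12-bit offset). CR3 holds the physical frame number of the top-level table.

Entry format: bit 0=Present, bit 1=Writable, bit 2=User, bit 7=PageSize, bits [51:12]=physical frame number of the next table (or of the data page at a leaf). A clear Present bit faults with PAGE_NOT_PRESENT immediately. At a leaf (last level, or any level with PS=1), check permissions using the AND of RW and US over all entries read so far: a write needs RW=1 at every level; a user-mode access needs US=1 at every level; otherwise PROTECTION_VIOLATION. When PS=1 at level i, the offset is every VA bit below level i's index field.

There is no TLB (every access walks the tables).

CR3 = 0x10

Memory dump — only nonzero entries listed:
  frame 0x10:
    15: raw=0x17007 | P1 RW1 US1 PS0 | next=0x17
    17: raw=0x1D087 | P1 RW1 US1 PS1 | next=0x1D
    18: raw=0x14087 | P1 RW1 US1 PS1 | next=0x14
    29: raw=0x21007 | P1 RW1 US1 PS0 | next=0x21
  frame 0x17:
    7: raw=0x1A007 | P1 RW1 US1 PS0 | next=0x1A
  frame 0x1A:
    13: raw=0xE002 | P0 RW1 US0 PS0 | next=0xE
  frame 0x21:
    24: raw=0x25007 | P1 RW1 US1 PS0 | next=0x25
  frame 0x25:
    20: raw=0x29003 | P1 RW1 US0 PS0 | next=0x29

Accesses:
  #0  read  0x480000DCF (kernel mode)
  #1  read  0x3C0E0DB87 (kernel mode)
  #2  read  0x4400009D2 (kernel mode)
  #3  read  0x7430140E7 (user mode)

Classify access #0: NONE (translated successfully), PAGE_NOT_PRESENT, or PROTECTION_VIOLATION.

Per-access translation:
#0 VA=0x480000DCF (r,kernel):
  L0 @0x10[18] → 0x14087  P=1,RW=1,US=1,PS=1
  → PA=0x14DCF (huge @L0)  (1 entries read)
#1 VA=0x3C0E0DB87 (r,kernel):
  L0 @0x10[15] → 0x17007  P=1,RW=1,US=1,PS=0
  L1 @0x17[7] → 0x1A007  P=1,RW=1,US=1,PS=0
  L2 @0x1A[13] → 0xE002  P=0,RW=1,US=0,PS=0
  → PAGE_NOT_PRESENT  (3 entries read)
#2 VA=0x4400009D2 (r,kernel):
  L0 @0x10[17] → 0x1D087  P=1,RW=1,US=1,PS=1
  → PA=0x1D9D2 (huge @L0)  (1 entries read)
#3 VA=0x7430140E7 (r,user):
  L0 @0x10[29] → 0x21007  P=1,RW=1,US=1,PS=0
  L1 @0x21[24] → 0x25007  P=1,RW=1,US=1,PS=0
  L2 @0x25[20] → 0x29003  P=1,RW=1,US=0,PS=0
  → PROTECTION_VIOLATION  (3 entries read)

Access #0 fault: NONE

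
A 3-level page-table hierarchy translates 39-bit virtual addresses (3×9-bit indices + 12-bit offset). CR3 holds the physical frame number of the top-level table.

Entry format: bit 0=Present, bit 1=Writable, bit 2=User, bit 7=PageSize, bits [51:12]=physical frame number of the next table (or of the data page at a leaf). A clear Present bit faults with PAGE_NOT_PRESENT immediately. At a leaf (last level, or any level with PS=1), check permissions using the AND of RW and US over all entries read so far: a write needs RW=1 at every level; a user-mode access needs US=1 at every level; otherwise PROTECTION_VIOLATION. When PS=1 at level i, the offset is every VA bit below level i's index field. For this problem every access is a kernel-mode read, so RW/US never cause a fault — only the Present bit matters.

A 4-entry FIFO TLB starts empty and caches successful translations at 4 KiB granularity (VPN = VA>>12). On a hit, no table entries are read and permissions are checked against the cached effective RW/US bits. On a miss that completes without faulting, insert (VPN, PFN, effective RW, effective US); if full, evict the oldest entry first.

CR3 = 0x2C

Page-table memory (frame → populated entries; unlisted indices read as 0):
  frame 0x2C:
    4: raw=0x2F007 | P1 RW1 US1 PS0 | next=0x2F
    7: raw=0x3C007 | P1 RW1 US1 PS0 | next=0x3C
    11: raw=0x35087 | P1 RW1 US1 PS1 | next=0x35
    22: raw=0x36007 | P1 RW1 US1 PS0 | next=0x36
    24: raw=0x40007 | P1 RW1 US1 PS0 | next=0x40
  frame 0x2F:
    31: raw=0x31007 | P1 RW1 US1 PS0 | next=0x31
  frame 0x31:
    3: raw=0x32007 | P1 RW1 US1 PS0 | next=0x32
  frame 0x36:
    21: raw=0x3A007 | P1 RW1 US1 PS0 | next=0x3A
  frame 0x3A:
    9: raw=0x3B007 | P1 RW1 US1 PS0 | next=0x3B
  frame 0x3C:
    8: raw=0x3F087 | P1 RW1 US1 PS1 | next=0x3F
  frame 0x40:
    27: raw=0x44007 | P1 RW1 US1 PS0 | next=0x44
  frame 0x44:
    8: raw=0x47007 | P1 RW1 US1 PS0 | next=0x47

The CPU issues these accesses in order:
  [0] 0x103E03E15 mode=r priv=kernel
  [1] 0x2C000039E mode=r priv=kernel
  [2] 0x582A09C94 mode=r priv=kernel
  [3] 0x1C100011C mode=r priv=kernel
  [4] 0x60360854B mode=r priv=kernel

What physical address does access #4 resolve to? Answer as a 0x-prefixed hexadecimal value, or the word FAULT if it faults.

Per-access translation:
#0 VA=0x103E03E15 (r,kernel):
  L0 @0x2C[4] → 0x2F007  P=1,RW=1,US=1,PS=0
  L1 @0x2F[31] → 0x31007  P=1,RW=1,US=1,PS=0
  L2 @0x31[3] → 0x32007  P=1,RW=1,US=1,PS=0
  ✓ 0x32E15  — 3 lookups
#1 VA=0x2C000039E (r,kernel):
  L0 @0x2C[11] → 0x35087  P=1,RW=1,US=1,PS=1
  ✓ 0x3539E (huge @L0)  — 1 lookups
#2 VA=0x582A09C94 (r,kernel):
  L0 @0x2C[22] → 0x36007  P=1,RW=1,US=1,PS=0
  L1 @0x36[21] → 0x3A007  P=1,RW=1,US=1,PS=0
  L2 @0x3A[9] → 0x3B007  P=1,RW=1,US=1,PS=0
  ✓ 0x3BC94  — 3 lookups
#3 VA=0x1C100011C (r,kernel):
  L0 @0x2C[7] → 0x3C007  P=1,RW=1,US=1,PS=0
  L1 @0x3C[8] → 0x3F087  P=1,RW=1,US=1,PS=1
  ✓ 0x3F11C (huge @L1)  — 2 lookups
#4 VA=0x60360854B (r,kernel):
  L0 @0x2C[24] → 0x40007  P=1,RW=1,US=1,PS=0
  L1 @0x40[27] → 0x44007  P=1,RW=1,US=1,PS=0
  L2 @0x44[8] → 0x47007  P=1,RW=1,US=1,PS=0
  ✓ 0x4754B  — 3 lookups

Access #4 PA: 0x4754B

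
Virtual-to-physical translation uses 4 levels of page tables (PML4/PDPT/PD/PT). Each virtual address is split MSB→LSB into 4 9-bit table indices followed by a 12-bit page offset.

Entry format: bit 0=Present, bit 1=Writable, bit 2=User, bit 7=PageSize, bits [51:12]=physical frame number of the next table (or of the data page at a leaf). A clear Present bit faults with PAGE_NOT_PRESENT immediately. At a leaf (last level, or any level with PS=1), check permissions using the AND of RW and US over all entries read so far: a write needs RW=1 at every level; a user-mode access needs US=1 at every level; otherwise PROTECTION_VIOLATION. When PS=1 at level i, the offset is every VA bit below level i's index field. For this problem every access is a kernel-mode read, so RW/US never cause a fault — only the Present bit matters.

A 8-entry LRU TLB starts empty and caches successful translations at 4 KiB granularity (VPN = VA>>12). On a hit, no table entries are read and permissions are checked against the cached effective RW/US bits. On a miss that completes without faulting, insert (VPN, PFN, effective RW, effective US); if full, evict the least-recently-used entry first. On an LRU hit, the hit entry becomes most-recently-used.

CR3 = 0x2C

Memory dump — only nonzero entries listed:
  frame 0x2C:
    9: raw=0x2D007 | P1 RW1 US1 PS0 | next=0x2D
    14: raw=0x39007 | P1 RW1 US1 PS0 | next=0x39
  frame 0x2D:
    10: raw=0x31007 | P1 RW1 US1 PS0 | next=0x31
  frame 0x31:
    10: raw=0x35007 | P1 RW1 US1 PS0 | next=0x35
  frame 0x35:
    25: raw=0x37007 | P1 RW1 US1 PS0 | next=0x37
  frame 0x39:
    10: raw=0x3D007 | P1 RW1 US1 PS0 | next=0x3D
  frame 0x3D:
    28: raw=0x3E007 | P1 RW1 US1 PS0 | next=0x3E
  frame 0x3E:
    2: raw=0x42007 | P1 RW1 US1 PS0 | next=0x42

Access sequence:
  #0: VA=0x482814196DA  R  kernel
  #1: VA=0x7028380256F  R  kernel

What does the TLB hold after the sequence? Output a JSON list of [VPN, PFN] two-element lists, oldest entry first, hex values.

Per-access translation:
#0 VA=0x482814196DA (r,kernel):
  L0: frame=0x2C idx=9 entry=0x2D007 [P=1 RW=1 US=1 PS=0]
  L1: frame=0x2D idx=10 entry=0x31007 [P=1 RW=1 US=1 PS=0]
  L2: frame=0x31 idx=10 entry=0x35007 [P=1 RW=1 US=1 PS=0]
  L3: frame=0x35 idx=25 entry=0x37007 [P=1 RW=1 US=1 PS=0]
  ✓ 0x376DA  — 4 lookups
#1 VA=0x7028380256F (r,kernel):
  L0: frame=0x2C idx=14 entry=0x39007 [P=1 RW=1 US=1 PS=0]
  L1: frame=0x39 idx=10 entry=0x3D007 [P=1 RW=1 US=1 PS=0]
  L2: frame=0x3D idx=28 entry=0x3E007 [P=1 RW=1 US=1 PS=0]
  L3: frame=0x3E idx=2 entry=0x42007 [P=1 RW=1 US=1 PS=0]
  ✓ 0x4256F  — 4 lookups

TLB: [["0x48281419", "0x37"], ["0x70283802", "0x42"]]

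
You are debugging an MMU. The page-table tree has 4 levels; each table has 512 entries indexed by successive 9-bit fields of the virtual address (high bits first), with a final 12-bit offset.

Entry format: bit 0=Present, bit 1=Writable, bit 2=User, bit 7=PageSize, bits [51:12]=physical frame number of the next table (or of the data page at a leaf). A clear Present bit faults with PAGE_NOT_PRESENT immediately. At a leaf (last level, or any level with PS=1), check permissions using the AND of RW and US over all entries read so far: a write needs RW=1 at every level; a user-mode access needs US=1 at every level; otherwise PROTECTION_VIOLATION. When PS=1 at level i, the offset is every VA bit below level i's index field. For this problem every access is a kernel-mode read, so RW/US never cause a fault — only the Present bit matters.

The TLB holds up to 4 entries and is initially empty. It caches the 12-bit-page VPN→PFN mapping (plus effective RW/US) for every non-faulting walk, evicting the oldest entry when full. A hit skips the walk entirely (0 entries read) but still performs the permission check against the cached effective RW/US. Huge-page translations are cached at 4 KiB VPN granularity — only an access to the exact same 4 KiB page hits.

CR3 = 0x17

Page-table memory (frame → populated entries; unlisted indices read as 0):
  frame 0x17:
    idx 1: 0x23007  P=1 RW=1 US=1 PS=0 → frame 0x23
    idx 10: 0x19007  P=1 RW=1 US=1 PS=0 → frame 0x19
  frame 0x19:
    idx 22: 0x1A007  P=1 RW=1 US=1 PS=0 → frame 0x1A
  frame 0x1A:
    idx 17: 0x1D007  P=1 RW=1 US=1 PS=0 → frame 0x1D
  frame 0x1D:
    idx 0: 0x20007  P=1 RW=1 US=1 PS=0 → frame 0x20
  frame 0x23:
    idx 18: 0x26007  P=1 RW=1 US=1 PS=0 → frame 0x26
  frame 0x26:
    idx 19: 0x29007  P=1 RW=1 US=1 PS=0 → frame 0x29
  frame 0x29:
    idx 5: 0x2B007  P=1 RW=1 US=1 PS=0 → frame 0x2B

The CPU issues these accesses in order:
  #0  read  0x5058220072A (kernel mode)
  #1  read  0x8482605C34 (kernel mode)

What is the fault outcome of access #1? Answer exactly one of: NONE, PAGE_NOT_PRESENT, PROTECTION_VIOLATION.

Walk each access:
#0 VA=0x5058220072A (r,kernel):
  L0: frame=0x17 idx=10 entry=0x19007 [P=1 RW=1 US=1 PS=0]
  L1: frame=0x19 idx=22 entry=0x1A007 [P=1 RW=1 US=1 PS=0]
  L2: frame=0x1A idx=17 entry=0x1D007 [P=1 RW=1 US=1 PS=0]
  L3: frame=0x1D idx=0 entry=0x20007 [P=1 RW=1 US=1 PS=0]
  ✓ 0x2072A  — 4 lookups
#1 VA=0x8482605C34 (r,kernel):
  L0: frame=0x17 idx=1 entry=0x23007 [P=1 RW=1 US=1 PS=0]
  L1: frame=0x23 idx=18 entry=0x26007 [P=1 RW=1 US=1 PS=0]
  L2: frame=0x26 idx=19 entry=0x29007 [P=1 RW=1 US=1 PS=0]
  L3: frame=0x29 idx=5 entry=0x2B007 [P=1 RW=1 US=1 PS=0]
  ✓ 0x2BC34  — 4 lookups

Access #1 fault: NONE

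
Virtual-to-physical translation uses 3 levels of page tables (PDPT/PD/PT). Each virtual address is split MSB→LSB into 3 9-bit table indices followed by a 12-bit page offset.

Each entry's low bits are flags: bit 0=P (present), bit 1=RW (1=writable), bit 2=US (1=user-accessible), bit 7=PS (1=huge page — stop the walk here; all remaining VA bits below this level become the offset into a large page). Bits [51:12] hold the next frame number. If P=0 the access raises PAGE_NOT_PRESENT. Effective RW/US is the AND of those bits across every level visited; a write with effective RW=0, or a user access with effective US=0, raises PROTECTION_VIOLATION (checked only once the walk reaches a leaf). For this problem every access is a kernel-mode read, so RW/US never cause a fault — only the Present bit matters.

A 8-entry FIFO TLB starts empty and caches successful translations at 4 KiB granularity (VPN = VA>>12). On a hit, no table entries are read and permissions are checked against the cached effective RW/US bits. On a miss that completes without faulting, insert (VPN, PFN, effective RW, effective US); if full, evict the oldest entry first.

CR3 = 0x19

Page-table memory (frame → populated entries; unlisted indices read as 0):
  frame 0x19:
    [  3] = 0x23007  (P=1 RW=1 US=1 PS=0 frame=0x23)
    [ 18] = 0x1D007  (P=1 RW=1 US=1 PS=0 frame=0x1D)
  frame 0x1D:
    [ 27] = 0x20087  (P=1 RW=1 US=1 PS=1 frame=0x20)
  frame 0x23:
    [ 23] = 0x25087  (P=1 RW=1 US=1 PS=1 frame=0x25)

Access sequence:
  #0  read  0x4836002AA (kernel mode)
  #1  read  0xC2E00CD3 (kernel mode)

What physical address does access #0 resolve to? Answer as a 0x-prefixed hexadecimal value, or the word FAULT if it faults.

Walk each access:
#0 VA=0x4836002AA (r,kernel):
  lvl0: tbl 0x19, slot 18 ⇒ 0x1D007 (P1/RW1/US1/PS0)
  lvl1: tbl 0x1D, slot 27 ⇒ 0x20087 (P1/RW1/US1/PS1)
  → PA=0x202AA (huge @L1)  (2 entries read)
#1 VA=0xC2E00CD3 (r,kernel):
  lvl0: tbl 0x19, slot 3 ⇒ 0x23007 (P1/RW1/US1/PS0)
  lvl1: tbl 0x23, slot 23 ⇒ 0x25087 (P1/RW1/US1/PS1)
  → PA=0x25CD3 (huge @L1)  (2 entries read)

Access #0 PA: 0x202AA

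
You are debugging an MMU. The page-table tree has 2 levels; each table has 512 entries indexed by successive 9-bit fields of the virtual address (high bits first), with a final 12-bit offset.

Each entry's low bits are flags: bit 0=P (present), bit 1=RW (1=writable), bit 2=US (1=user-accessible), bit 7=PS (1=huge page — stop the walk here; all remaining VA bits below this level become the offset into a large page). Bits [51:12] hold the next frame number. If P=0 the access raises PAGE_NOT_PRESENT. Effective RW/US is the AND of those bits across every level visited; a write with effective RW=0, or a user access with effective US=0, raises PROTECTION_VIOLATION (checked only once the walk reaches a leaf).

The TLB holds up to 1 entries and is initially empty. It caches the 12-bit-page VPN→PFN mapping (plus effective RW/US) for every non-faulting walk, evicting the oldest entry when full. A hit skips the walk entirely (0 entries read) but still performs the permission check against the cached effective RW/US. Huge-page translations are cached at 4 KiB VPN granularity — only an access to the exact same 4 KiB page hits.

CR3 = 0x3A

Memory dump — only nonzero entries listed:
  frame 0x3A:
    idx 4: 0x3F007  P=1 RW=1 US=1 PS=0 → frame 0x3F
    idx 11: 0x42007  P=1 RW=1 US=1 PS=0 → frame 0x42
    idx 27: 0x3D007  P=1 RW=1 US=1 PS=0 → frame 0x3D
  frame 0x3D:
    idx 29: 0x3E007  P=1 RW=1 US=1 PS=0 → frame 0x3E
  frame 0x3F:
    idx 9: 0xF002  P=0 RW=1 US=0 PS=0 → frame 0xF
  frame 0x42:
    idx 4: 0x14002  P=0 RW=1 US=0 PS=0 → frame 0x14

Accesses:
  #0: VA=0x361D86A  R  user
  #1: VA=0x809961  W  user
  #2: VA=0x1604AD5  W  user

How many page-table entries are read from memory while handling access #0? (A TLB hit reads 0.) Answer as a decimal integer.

Per-access translation:
#0 VA=0x361D86A (r,user):
  [0] read 0x3A idx=27: raw=0x3D007 flags P=1 W=1 U=1 S=0
  [1] read 0x3D idx=29: raw=0x3E007 flags P=1 W=1 U=1 S=0
  ⇒ phys 0x3E86A  [2 reads]
#1 VA=0x809961 (w,user):
  [0] read 0x3A idx=4: raw=0x3F007 flags P=1 W=1 U=1 S=0
  [1] read 0x3F idx=9: raw=0xF002 flags P=0 W=1 U=0 S=0
  ⇒ fault: PAGE_NOT_PRESENT  — 2 lookups
#2 VA=0x1604AD5 (w,user):
  [0] read 0x3A idx=11: raw=0x42007 flags P=1 W=1 U=1 S=0
  [1] read 0x42 idx=4: raw=0x14002 flags P=0 W=1 U=0 S=0
  ⇒ fault: PAGE_NOT_PRESENT  — 2 lookups

Entries read for #0: 2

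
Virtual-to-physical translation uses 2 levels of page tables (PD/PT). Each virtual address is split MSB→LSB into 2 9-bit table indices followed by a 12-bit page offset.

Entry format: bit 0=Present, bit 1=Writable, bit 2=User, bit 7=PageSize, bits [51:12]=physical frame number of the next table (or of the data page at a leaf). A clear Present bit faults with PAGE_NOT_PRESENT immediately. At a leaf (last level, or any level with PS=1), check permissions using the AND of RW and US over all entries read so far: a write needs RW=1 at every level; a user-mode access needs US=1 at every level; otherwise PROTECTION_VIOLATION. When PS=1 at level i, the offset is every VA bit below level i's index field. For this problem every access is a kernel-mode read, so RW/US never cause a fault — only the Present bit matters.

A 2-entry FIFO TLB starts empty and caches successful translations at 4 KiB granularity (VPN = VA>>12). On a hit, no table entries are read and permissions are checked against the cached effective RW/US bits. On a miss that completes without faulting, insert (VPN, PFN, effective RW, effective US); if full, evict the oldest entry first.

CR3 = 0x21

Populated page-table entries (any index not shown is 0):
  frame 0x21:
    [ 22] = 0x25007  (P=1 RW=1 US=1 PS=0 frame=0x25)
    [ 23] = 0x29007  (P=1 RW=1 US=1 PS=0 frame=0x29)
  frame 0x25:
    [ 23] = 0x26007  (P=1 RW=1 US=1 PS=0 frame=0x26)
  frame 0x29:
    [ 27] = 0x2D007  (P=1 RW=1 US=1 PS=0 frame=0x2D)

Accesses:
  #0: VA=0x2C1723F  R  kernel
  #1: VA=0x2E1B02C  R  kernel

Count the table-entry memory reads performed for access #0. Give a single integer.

Trace:
#0 VA=0x2C1723F (r,kernel):
  L0 @0x21[22] → 0x25007  P=1,RW=1,US=1,PS=0
  L1 @0x25[23] → 0x26007  P=1,RW=1,US=1,PS=0
  → PA=0x2623F  (2 entries read)
#1 VA=0x2E1B02C (r,kernel):
  L0 @0x21[23] → 0x29007  P=1,RW=1,US=1,PS=0
  L1 @0x29[27] → 0x2D007  P=1,RW=1,US=1,PS=0
  → PA=0x2D02C  (2 entries read)

Entries read for #0: 2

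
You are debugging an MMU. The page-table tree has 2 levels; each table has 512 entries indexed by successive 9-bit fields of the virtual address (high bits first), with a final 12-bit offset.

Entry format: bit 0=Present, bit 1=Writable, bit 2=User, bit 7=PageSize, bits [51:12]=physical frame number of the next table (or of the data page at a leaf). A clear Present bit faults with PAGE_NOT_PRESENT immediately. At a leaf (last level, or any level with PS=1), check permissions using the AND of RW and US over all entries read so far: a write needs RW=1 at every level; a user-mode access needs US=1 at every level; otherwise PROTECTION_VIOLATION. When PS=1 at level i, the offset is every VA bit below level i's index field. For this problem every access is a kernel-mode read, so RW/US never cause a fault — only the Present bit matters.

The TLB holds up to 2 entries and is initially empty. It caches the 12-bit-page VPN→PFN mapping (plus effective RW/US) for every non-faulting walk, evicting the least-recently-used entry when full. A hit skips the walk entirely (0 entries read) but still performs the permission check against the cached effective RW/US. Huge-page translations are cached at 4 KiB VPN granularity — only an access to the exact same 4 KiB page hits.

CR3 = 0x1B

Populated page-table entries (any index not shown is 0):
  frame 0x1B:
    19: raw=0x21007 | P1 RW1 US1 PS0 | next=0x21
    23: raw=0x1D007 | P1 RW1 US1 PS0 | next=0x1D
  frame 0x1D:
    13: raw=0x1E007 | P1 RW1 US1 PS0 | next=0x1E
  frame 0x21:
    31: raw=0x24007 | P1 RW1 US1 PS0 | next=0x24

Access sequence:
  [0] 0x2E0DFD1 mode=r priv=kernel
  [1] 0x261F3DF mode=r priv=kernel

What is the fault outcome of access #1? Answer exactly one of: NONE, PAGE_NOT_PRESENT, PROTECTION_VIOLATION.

Walk each access:
#0 VA=0x2E0DFD1 (r,kernel):
  [0] read 0x1B idx=23: raw=0x1D007 flags P=1 W=1 U=1 S=0
  [1] read 0x1D idx=13: raw=0x1E007 flags P=1 W=1 U=1 S=0
  ✓ 0x1EFD1  — 2 lookups
#1 VA=0x261F3DF (r,kernel):
  [0] read 0x1B idx=19: raw=0x21007 flags P=1 W=1 U=1 S=0
  [1] read 0x21 idx=31: raw=0x24007 flags P=1 W=1 U=1 S=0
  ✓ 0x243DF  — 2 lookups

Access #1 fault: NONE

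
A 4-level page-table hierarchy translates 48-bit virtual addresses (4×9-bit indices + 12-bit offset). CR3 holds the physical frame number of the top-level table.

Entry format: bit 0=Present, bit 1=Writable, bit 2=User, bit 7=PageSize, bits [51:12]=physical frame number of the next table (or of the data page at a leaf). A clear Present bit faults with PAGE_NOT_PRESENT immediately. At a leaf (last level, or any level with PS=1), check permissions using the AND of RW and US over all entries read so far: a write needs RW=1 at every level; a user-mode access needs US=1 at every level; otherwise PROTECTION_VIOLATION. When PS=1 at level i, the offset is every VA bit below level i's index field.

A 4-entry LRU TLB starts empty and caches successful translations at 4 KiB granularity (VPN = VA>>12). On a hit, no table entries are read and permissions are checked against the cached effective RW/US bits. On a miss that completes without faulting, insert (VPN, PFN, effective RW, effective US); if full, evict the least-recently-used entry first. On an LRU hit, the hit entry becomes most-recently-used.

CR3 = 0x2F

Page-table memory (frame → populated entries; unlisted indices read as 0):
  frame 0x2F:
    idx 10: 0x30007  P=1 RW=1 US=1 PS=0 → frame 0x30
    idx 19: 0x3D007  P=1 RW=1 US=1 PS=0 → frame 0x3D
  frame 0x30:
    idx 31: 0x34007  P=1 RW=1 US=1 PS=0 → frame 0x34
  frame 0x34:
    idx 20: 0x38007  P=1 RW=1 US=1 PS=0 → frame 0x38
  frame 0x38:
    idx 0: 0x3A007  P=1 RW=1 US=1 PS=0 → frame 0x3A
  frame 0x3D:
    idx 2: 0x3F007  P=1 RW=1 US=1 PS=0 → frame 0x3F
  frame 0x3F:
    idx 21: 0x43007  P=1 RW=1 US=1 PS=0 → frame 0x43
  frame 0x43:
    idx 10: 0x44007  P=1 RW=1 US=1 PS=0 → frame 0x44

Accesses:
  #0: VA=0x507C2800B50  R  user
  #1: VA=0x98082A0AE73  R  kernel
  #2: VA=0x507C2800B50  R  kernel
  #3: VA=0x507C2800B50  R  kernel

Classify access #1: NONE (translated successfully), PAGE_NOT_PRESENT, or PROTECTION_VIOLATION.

Per-access translation:
#0 VA=0x507C2800B50 (r,user):
  L0: frame=0x2F idx=10 entry=0x30007 [P=1 RW=1 US=1 PS=0]
  L1: frame=0x30 idx=31 entry=0x34007 [P=1 RW=1 US=1 PS=0]
  L2: frame=0x34 idx=20 entry=0x38007 [P=1 RW=1 US=1 PS=0]
  L3: frame=0x38 idx=0 entry=0x3A007 [P=1 RW=1 US=1 PS=0]
  → PA=0x3AB50  (4 entries read)
#1 VA=0x98082A0AE73 (r,kernel):
  L0: frame=0x2F idx=19 entry=0x3D007 [P=1 RW=1 US=1 PS=0]
  L1: frame=0x3D idx=2 entry=0x3F007 [P=1 RW=1 US=1 PS=0]
  L2: frame=0x3F idx=21 entry=0x43007 [P=1 RW=1 US=1 PS=0]
  L3: frame=0x43 idx=10 entry=0x44007 [P=1 RW=1 US=1 PS=0]
  → PA=0x44E73  (4 entries read)
#2 VA=0x507C2800B50 (r,kernel):
  TLB hit vpn=0x507C2800 → PA=0x3AB50
#3 VA=0x507C2800B50 (r,kernel):
  TLB hit vpn=0x507C2800 → PA=0x3AB50

Access #1 fault: NONE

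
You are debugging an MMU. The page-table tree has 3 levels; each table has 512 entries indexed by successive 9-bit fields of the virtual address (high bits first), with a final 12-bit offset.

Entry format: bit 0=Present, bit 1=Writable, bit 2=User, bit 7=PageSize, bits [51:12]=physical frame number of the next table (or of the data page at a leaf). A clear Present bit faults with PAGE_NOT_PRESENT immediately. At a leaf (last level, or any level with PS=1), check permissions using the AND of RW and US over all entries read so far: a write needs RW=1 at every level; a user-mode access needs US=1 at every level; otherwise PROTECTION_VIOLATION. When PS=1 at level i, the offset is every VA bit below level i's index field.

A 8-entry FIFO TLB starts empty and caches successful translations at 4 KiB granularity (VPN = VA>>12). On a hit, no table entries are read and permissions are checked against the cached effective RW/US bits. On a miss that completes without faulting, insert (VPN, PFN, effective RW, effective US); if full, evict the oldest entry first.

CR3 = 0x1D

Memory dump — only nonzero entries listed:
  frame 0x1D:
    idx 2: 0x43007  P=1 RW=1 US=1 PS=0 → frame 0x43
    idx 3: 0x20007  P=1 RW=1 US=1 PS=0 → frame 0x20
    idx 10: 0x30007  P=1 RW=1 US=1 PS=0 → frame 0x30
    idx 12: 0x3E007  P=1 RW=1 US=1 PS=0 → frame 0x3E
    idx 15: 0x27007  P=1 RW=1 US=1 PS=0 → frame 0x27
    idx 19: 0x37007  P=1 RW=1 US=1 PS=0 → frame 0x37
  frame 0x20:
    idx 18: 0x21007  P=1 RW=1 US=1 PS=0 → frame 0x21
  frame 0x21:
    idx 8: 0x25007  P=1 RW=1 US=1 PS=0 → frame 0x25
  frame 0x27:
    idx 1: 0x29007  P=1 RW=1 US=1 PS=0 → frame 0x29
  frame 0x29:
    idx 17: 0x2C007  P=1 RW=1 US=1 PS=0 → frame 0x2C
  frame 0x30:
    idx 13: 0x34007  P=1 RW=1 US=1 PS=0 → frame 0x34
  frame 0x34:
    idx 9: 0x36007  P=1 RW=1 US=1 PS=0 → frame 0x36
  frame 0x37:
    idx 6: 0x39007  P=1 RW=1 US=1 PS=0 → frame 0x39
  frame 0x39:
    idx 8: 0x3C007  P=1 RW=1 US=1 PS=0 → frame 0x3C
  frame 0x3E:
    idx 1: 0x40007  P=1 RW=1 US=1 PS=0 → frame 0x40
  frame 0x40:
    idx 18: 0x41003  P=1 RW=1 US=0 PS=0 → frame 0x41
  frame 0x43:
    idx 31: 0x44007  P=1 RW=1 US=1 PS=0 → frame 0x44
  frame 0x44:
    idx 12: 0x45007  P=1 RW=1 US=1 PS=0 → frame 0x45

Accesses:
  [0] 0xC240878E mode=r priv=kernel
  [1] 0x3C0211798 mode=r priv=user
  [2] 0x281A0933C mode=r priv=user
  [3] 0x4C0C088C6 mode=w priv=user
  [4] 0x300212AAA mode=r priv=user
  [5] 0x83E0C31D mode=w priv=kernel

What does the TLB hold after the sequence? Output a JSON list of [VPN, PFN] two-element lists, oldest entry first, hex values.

Trace:
#0 VA=0xC240878E (r,kernel):
  L0 @0x1D[3] → 0x20007  P=1,RW=1,US=1,PS=0
  L1 @0x20[18] → 0x21007  P=1,RW=1,US=1,PS=0
  L2 @0x21[8] → 0x25007  P=1,RW=1,US=1,PS=0
  ⇒ phys 0x2578E  [3 reads]
#1 VA=0x3C0211798 (r,user):
  L0 @0x1D[15] → 0x27007  P=1,RW=1,US=1,PS=0
  L1 @0x27[1] → 0x29007  P=1,RW=1,US=1,PS=0
  L2 @0x29[17] → 0x2C007  P=1,RW=1,US=1,PS=0
  ⇒ phys 0x2C798  [3 reads]
#2 VA=0x281A0933C (r,user):
  L0 @0x1D[10] → 0x30007  P=1,RW=1,US=1,PS=0
  L1 @0x30[13] → 0x34007  P=1,RW=1,US=1,PS=0
  L2 @0x34[9] → 0x36007  P=1,RW=1,US=1,PS=0
  ⇒ phys 0x3633C  [3 reads]
#3 VA=0x4C0C088C6 (w,user):
  L0 @0x1D[19] → 0x37007  P=1,RW=1,US=1,PS=0
  L1 @0x37[6] → 0x39007  P=1,RW=1,US=1,PS=0
  L2 @0x39[8] → 0x3C007  P=1,RW=1,US=1,PS=0
  ⇒ phys 0x3C8C6  [3 reads]
#4 VA=0x300212AAA (r,user):
  L0 @0x1D[12] → 0x3E007  P=1,RW=1,US=1,PS=0
  L1 @0x3E[1] → 0x40007  P=1,RW=1,US=1,PS=0
  L2 @0x40[18] → 0x41003  P=1,RW=1,US=0,PS=0
  → PROTECTION_VIOLATION  (3 entries read)
#5 VA=0x83E0C31D (w,kernel):
  L0 @0x1D[2] → 0x43007  P=1,RW=1,US=1,PS=0
  L1 @0x43[31] → 0x44007  P=1,RW=1,US=1,PS=0
  L2 @0x44[12] → 0x45007  P=1,RW=1,US=1,PS=0
  ⇒ phys 0x4531D  [3 reads]

TLB: [["0xC2408", "0x25"], ["0x3C0211", "0x2C"], ["0x281A09", "0x36"], ["0x4C0C08", "0x3C"], ["0x83E0C", "0x45"]]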